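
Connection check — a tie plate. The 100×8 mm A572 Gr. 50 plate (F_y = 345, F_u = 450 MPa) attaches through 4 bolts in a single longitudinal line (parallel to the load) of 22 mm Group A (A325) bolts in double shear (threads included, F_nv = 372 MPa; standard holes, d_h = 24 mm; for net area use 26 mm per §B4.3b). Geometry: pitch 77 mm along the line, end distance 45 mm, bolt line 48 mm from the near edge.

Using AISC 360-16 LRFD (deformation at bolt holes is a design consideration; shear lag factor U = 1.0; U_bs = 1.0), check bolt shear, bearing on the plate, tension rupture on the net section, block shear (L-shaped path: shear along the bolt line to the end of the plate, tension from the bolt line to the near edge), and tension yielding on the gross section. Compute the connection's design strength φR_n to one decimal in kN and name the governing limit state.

Bolt shear: A_b = π(22)²/4 = 380.13 mm². φR_n = 0.75 × 372 × 380.13 × 4 × 2 = 848.5 kN.
Bearing (8 mm plate, F_u = 450 MPa): end bolts L_c = 45 − 24/2 = 33, R_n = min(1.2×33×8×450, 2.4×22×8×450) = 142.56 kN/bolt; interior L_c = 77 − 24 = 53, R_n = 190.08 kN/bolt. φR_n = 0.75 × (1×142.56 + 3×190.08) = 534.6 kN.
Tension rupture (net): A_n = (100 − 1×26)×8 = 592 mm² (U = 1.0, A_e = A_n). φR_n = 0.75 × 450 × 592 = 199.8 kN.
Block shear: shear path 1×[45+3×77] = 1×276 mm, A_gv = 2208, A_nv = 1×(276 − 3.5×26)×8 = 1480 mm²; tension to near edge: (48 − 0.5×26)×8 = 280 mm². R_n = min(0.6×450×1480, 0.6×345×2208) + 1.0×450×280 = min(399.6, 457.06) + 126 = 525.6 kN. φR_n = 0.75 × 525.6 = 394.2 kN.
Tension yield (gross): A_g = 100×8 = 800 mm². φR_n = 0.90 × 345 × 800 = 248.4 kN.
Governing: min(848.5, 534.6, 199.8, 394.2, 248.4) = 199.8 kN → net-section rupture.

199.8 kN (net-section rupture governs)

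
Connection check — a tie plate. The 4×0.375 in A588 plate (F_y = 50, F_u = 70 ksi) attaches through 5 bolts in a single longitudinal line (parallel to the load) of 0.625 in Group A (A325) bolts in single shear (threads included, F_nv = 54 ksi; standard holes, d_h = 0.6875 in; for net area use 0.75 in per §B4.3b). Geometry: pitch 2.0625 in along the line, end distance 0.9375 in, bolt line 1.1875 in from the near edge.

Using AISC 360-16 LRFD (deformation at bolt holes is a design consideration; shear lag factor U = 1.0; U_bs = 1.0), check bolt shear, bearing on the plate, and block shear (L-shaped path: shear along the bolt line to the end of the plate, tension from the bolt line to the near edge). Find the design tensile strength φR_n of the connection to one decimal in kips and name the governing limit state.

Bolt shear: A_b = π(0.625)²/4 = 0.3068 in². φR_n = 0.75 × 54 × 0.3068 × 5 × 1 = 62.1 kips.
Bearing (0.375 in plate, F_u = 70 ksi): end bolts L_c = 0.9375 − 0.6875/2 = 0.59375, R_n = min(1.2×0.59375×0.375×70, 2.4×0.625×0.375×70) = 18.703 kips/bolt; interior L_c = 2.0625 − 0.6875 = 1.375, R_n = 39.375 kips/bolt. φR_n = 0.75 × (1×18.703 + 4×39.375) = 132.2 kips.
Block shear: shear path 1×[0.9375+4×2.0625] = 1×9.1875 in, A_gv = 3.4453, A_nv = 1×(9.1875 − 4.5×0.75)×0.375 = 2.1797 in²; tension to near edge: (1.1875 − 0.5×0.75)×0.375 = 0.30469 in². R_n = min(0.6×70×2.1797, 0.6×50×3.4453) + 1.0×70×0.30469 = min(91.547, 103.36) + 21.328 = 112.88 kips. φR_n = 0.75 × 112.88 = 84.7 kips.
Governing: min(62.1, 132.2, 84.7) = 62.1 kips → bolt shear.

62.1 kips (bolt shear governs)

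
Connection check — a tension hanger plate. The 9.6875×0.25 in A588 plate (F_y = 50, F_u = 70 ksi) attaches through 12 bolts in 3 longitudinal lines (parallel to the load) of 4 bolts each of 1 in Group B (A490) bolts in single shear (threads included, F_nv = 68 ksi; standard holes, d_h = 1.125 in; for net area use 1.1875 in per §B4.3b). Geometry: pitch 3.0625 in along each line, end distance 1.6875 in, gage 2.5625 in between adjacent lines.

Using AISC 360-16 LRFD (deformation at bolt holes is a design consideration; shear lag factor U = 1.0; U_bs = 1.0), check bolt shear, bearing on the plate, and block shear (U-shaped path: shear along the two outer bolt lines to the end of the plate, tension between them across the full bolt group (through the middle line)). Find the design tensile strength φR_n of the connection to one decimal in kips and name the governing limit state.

141.9 kips (block shear governs)

Bolt shear: A_b = π(1)²/4 = 0.7854 in². φR_n = 0.75 × 68 × 0.7854 × 12 × 1 = 480.7 kips.
Bearing (0.25 in plate, F_u = 70 ksi): end bolts L_c = 1.6875 − 1.125/2 = 1.125, R_n = min(1.2×1.125×0.25×70, 2.4×1×0.25×70) = 23.625 kips/bolt; interior L_c = 3.0625 − 1.125 = 1.9375, R_n = 40.688 kips/bolt. φR_n = 0.75 × (3×23.625 + 9×40.688) = 327.8 kips.
Block shear: shear path 2×[1.6875+3×3.0625] = 2×10.875 in, A_gv = 5.4375, A_nv = 2×(10.875 − 3.5×1.1875)×0.25 = 3.3594 in²; tension across gage: (5.125 − 2×1.1875)×0.25 = 0.6875 in². R_n = min(0.6×70×3.3594, 0.6×50×5.4375) + 1.0×70×0.6875 = min(141.09, 163.13) + 48.125 = 189.22 kips. φR_n = 0.75 × 189.22 = 141.9 kips.
Governing: min(480.7, 327.8, 141.9) = 141.9 kips → block shear.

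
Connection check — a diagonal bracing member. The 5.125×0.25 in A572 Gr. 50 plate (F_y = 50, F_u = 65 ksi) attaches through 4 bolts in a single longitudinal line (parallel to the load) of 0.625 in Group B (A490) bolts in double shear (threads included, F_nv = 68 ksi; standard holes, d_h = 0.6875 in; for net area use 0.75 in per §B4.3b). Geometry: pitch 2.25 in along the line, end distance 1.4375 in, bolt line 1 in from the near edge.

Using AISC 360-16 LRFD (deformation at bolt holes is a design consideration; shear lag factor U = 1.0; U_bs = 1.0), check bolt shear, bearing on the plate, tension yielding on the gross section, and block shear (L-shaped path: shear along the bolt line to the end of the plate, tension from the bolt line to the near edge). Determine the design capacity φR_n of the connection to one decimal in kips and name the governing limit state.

Bolt shear: A_b = π(0.625)²/4 = 0.3068 in². φR_n = 0.75 × 68 × 0.3068 × 4 × 2 = 125.2 kips.
Bearing (0.25 in plate, F_u = 65 ksi): end bolts L_c = 1.4375 − 0.6875/2 = 1.09375, R_n = min(1.2×1.09375×0.25×65, 2.4×0.625×0.25×65) = 21.328 kips/bolt; interior L_c = 2.25 − 0.6875 = 1.5625, R_n = 24.375 kips/bolt. φR_n = 0.75 × (1×21.328 + 3×24.375) = 70.8 kips.
Tension yield (gross): A_g = 5.125×0.25 = 1.2813 in². φR_n = 0.90 × 50 × 1.2813 = 57.7 kips.
Block shear: shear path 1×[1.4375+3×2.25] = 1×8.1875 in, A_gv = 2.0469, A_nv = 1×(8.1875 − 3.5×0.75)×0.25 = 1.3906 in²; tension to near edge: (1 − 0.5×0.75)×0.25 = 0.15625 in². R_n = min(0.6×65×1.3906, 0.6×50×2.0469) + 1.0×65×0.15625 = min(54.233, 61.407) + 10.156 = 64.389 kips. φR_n = 0.75 × 64.389 = 48.3 kips.
Governing: min(125.2, 70.8, 57.7, 48.3) = 48.3 kips → block shear.

48.3 kips (block shear governs)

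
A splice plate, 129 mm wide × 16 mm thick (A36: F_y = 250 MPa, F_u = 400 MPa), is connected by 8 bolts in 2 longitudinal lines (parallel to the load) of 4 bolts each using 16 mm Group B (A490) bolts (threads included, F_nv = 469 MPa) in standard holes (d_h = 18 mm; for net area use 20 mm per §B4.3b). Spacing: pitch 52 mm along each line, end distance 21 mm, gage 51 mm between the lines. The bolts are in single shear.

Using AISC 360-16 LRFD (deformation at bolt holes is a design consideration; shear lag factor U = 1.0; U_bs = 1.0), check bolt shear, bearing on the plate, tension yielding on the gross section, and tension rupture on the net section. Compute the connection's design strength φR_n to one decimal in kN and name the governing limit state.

427.2 kN (net-section rupture governs)

Bolt shear: A_b = π(16)²/4 = 201.06 mm². φR_n = 0.75 × 469 × 201.06 × 8 × 1 = 565.8 kN.
Bearing (16 mm plate, F_u = 400 MPa): end bolts L_c = 21 − 18/2 = 12, R_n = min(1.2×12×16×400, 2.4×16×16×400) = 92.16 kN/bolt; interior L_c = 52 − 18 = 34, R_n = 245.76 kN/bolt. φR_n = 0.75 × (2×92.16 + 6×245.76) = 1244.2 kN.
Tension yield (gross): A_g = 129×16 = 2064 mm². φR_n = 0.90 × 250 × 2064 = 464.4 kN.
Tension rupture (net): A_n = (129 − 2×20)×16 = 1424 mm² (U = 1.0, A_e = A_n). φR_n = 0.75 × 400 × 1424 = 427.2 kN.
Governing: min(565.8, 1244.2, 464.4, 427.2) = 427.2 kN → net-section rupture.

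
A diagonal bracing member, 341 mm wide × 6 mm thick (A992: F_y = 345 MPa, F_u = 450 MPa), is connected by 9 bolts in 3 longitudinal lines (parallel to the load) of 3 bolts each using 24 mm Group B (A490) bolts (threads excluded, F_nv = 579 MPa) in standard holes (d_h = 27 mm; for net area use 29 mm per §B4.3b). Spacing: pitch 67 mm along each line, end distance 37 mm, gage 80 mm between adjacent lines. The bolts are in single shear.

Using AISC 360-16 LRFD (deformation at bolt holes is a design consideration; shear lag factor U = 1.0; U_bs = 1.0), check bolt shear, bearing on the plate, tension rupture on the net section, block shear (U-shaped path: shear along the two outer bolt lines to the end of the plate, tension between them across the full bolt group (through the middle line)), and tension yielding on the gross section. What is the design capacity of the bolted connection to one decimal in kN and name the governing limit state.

Bolt shear: A_b = π(24)²/4 = 452.39 mm². φR_n = 0.75 × 579 × 452.39 × 9 × 1 = 1768.1 kN.
Bearing (6 mm plate, F_u = 450 MPa): end bolts L_c = 37 − 27/2 = 23.5, R_n = min(1.2×23.5×6×450, 2.4×24×6×450) = 76.14 kN/bolt; interior L_c = 67 − 27 = 40, R_n = 129.6 kN/bolt. φR_n = 0.75 × (3×76.14 + 6×129.6) = 754.5 kN.
Tension rupture (net): A_n = (341 − 3×29)×6 = 1524 mm² (U = 1.0, A_e = A_n). φR_n = 0.75 × 450 × 1524 = 514.4 kN.
Block shear: shear path 2×[37+2×67] = 2×171 mm, A_gv = 2052, A_nv = 2×(171 − 2.5×29)×6 = 1182 mm²; tension across gage: (160 − 2×29)×6 = 612 mm². R_n = min(0.6×450×1182, 0.6×345×2052) + 1.0×450×612 = min(319.14, 424.76) + 275.4 = 594.54 kN. φR_n = 0.75 × 594.54 = 445.9 kN.
Tension yield (gross): A_g = 341×6 = 2046 mm². φR_n = 0.90 × 345 × 2046 = 635.3 kN.
Governing: min(1768.1, 754.5, 514.4, 445.9, 635.3) = 445.9 kN → block shear.

445.9 kN (block shear governs)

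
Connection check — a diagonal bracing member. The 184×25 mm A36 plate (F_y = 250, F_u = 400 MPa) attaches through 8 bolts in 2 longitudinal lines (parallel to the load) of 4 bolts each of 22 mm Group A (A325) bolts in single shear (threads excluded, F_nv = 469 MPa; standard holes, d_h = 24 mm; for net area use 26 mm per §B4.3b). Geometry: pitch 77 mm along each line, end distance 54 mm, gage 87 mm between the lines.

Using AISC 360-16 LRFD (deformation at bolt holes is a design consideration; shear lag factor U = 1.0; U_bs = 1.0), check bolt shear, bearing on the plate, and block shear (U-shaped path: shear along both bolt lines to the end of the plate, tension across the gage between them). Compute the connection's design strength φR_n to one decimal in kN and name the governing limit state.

1069.7 kN (bolt shear governs)

Bolt shear: A_b = π(22)²/4 = 380.13 mm². φR_n = 0.75 × 469 × 380.13 × 8 × 1 = 1069.7 kN.
Bearing (25 mm plate, F_u = 400 MPa): end bolts L_c = 54 − 24/2 = 42, R_n = min(1.2×42×25×400, 2.4×22×25×400) = 504 kN/bolt; interior L_c = 77 − 24 = 53, R_n = 528 kN/bolt. φR_n = 0.75 × (2×504 + 6×528) = 3132.0 kN.
Block shear: shear path 2×[54+3×77] = 2×285 mm, A_gv = 14250, A_nv = 2×(285 − 3.5×26)×25 = 9700 mm²; tension across gage: (87 − 1×26)×25 = 1525 mm². R_n = min(0.6×400×9700, 0.6×250×14250) + 1.0×400×1525 = min(2328, 2137.5) + 610 = 2747.5 kN. φR_n = 0.75 × 2747.5 = 2060.6 kN.
Governing: min(1069.7, 3132.0, 2060.6) = 1069.7 kN → bolt shear.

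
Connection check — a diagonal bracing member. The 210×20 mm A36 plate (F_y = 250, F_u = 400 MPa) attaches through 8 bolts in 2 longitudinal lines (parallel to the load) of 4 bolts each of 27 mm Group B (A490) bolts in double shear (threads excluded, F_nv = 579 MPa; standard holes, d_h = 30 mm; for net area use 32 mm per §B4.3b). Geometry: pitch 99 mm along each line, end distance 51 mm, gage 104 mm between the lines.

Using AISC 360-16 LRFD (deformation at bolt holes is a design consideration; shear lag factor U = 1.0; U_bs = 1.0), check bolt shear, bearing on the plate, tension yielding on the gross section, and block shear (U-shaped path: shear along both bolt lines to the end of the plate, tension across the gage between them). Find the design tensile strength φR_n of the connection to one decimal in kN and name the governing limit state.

945.0 kN (gross-section yield governs)

Bolt shear: A_b = π(27)²/4 = 572.56 mm². φR_n = 0.75 × 579 × 572.56 × 8 × 2 = 3978.1 kN.
Bearing (20 mm plate, F_u = 400 MPa): end bolts L_c = 51 − 30/2 = 36, R_n = min(1.2×36×20×400, 2.4×27×20×400) = 345.6 kN/bolt; interior L_c = 99 − 30 = 69, R_n = 518.4 kN/bolt. φR_n = 0.75 × (2×345.6 + 6×518.4) = 2851.2 kN.
Tension yield (gross): A_g = 210×20 = 4200 mm². φR_n = 0.90 × 250 × 4200 = 945.0 kN.
Block shear: shear path 2×[51+3×99] = 2×348 mm, A_gv = 13920, A_nv = 2×(348 − 3.5×32)×20 = 9440 mm²; tension across gage: (104 − 1×32)×20 = 1440 mm². R_n = min(0.6×400×9440, 0.6×250×13920) + 1.0×400×1440 = min(2265.6, 2088) + 576 = 2664 kN. φR_n = 0.75 × 2664 = 1998.0 kN.
Governing: min(3978.1, 2851.2, 945.0, 1998.0) = 945.0 kN → gross-section yield.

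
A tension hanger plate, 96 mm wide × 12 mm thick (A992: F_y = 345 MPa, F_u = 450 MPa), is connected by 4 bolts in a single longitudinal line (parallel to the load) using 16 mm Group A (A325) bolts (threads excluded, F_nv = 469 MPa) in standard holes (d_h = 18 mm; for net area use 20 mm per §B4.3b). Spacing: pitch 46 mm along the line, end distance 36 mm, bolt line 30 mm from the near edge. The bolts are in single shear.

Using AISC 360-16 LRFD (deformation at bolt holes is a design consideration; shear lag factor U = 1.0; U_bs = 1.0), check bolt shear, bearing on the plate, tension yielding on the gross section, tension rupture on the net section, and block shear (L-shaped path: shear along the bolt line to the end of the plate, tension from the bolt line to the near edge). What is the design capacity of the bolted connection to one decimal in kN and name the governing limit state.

282.9 kN (bolt shear governs)

Bolt shear: A_b = π(16)²/4 = 201.06 mm². φR_n = 0.75 × 469 × 201.06 × 4 × 1 = 282.9 kN.
Bearing (12 mm plate, F_u = 450 MPa): end bolts L_c = 36 − 18/2 = 27, R_n = min(1.2×27×12×450, 2.4×16×12×450) = 174.96 kN/bolt; interior L_c = 46 − 18 = 28, R_n = 181.44 kN/bolt. φR_n = 0.75 × (1×174.96 + 3×181.44) = 539.5 kN.
Tension yield (gross): A_g = 96×12 = 1152 mm². φR_n = 0.90 × 345 × 1152 = 357.7 kN.
Tension rupture (net): A_n = (96 − 1×20)×12 = 912 mm² (U = 1.0, A_e = A_n). φR_n = 0.75 × 450 × 912 = 307.8 kN.
Block shear: shear path 1×[36+3×46] = 1×174 mm, A_gv = 2088, A_nv = 1×(174 − 3.5×20)×12 = 1248 mm²; tension to near edge: (30 − 0.5×20)×12 = 240 mm². R_n = min(0.6×450×1248, 0.6×345×2088) + 1.0×450×240 = min(336.96, 432.22) + 108 = 444.96 kN. φR_n = 0.75 × 444.96 = 333.7 kN.
Governing: min(282.9, 539.5, 357.7, 307.8, 333.7) = 282.9 kN → bolt shear.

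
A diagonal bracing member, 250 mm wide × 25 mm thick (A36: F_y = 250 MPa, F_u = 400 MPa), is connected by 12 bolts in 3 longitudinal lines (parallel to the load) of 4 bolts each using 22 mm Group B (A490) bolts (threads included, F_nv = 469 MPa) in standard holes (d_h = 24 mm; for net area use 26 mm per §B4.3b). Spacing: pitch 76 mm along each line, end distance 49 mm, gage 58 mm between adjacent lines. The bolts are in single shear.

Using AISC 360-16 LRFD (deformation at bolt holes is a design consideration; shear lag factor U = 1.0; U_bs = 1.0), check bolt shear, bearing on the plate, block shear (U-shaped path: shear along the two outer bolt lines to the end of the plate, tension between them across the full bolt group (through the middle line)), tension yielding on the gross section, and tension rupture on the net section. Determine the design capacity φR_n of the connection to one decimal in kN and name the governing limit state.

Bolt shear: A_b = π(22)²/4 = 380.13 mm². φR_n = 0.75 × 469 × 380.13 × 12 × 1 = 1604.5 kN.
Bearing (25 mm plate, F_u = 400 MPa): end bolts L_c = 49 − 24/2 = 37, R_n = min(1.2×37×25×400, 2.4×22×25×400) = 444 kN/bolt; interior L_c = 76 − 24 = 52, R_n = 528 kN/bolt. φR_n = 0.75 × (3×444 + 9×528) = 4563.0 kN.
Block shear: shear path 2×[49+3×76] = 2×277 mm, A_gv = 13850, A_nv = 2×(277 − 3.5×26)×25 = 9300 mm²; tension across gage: (116 − 2×26)×25 = 1600 mm². R_n = min(0.6×400×9300, 0.6×250×13850) + 1.0×400×1600 = min(2232, 2077.5) + 640 = 2717.5 kN. φR_n = 0.75 × 2717.5 = 2038.1 kN.
Tension yield (gross): A_g = 250×25 = 6250 mm². φR_n = 0.90 × 250 × 6250 = 1406.3 kN.
Tension rupture (net): A_n = (250 − 3×26)×25 = 4300 mm² (U = 1.0, A_e = A_n). φR_n = 0.75 × 400 × 4300 = 1290.0 kN.
Governing: min(1604.5, 4563.0, 2038.1, 1406.3, 1290.0) = 1290.0 kN → net-section rupture.

1290.0 kN (net-section rupture governs)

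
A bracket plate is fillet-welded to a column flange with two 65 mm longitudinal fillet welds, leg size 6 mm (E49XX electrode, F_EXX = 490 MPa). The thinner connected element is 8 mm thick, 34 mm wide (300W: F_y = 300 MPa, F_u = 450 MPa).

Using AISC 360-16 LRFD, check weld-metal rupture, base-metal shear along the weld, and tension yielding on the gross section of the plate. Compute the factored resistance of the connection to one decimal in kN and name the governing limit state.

Weld metal: throat = 0.707×6 = 4.242 mm, L = 2×65 = 130 mm. φR_n = 0.75 × 0.6 × 490 × 4.242 × 130 = 121.6 kN.
Base metal shear (8 mm plate): yield φR_n = 1.0×0.6×300×8×130 = 187.2 kN; rupture φR_n = 0.75×0.6×450×8×130 = 210.6 kN; take 187.2 kN (yield).
Tension yield (gross): A_g = 34×8 = 272 mm². φR_n = 0.90 × 300 × 272 = 73.4 kN.
Governing: min(121.6, 187.2, 73.4) = 73.4 kN → gross-section yield.

73.4 kN (gross-section yield governs)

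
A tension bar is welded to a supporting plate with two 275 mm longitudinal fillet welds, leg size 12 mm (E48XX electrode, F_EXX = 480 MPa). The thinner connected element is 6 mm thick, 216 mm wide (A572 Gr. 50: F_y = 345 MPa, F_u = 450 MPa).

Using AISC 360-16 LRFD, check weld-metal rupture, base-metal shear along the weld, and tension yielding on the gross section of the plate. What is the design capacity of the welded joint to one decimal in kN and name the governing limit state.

Weld metal: throat = 0.707×12 = 8.484 mm, L = 2×275 = 550 mm. φR_n = 0.75 × 0.6 × 480 × 8.484 × 550 = 1007.9 kN.
Base metal shear (6 mm plate): yield φR_n = 1.0×0.6×345×6×550 = 683.1 kN; rupture φR_n = 0.75×0.6×450×6×550 = 668.3 kN; take 668.3 kN (rupture).
Tension yield (gross): A_g = 216×6 = 1296 mm². φR_n = 0.90 × 345 × 1296 = 402.4 kN.
Governing: min(1007.9, 668.3, 402.4) = 402.4 kN → gross-section yield.

402.4 kN (gross-section yield governs)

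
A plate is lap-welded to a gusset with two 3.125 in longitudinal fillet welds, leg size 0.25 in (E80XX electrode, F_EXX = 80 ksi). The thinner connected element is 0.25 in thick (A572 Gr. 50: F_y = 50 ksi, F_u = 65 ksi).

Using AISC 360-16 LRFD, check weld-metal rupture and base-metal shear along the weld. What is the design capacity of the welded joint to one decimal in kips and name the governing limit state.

39.8 kips (weld metal governs)

Weld metal: throat = 0.707×0.25 = 0.17675 in, L = 2×3.125 = 6.25 in. φR_n = 0.75 × 0.6 × 80 × 0.17675 × 6.25 = 39.8 kips.
Base metal shear (0.25 in plate): yield φR_n = 1.0×0.6×50×0.25×6.25 = 46.9 kips; rupture φR_n = 0.75×0.6×65×0.25×6.25 = 45.7 kips; take 45.7 kips (rupture).
Governing: min(39.8, 45.7) = 39.8 kips → weld metal.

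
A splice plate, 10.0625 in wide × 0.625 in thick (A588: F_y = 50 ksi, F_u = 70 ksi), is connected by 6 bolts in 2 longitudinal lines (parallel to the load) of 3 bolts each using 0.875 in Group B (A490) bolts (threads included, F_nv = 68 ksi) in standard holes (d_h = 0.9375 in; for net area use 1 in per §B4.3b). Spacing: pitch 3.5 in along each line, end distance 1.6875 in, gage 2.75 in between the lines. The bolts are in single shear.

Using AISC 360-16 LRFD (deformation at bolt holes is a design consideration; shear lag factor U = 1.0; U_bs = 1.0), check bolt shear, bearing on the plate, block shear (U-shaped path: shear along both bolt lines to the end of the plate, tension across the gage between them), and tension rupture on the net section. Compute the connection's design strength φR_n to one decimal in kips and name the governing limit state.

184.0 kips (bolt shear governs)

Bolt shear: A_b = π(0.875)²/4 = 0.60132 in². φR_n = 0.75 × 68 × 0.60132 × 6 × 1 = 184.0 kips.
Bearing (0.625 in plate, F_u = 70 ksi): end bolts L_c = 1.6875 − 0.9375/2 = 1.21875, R_n = min(1.2×1.21875×0.625×70, 2.4×0.875×0.625×70) = 63.984 kips/bolt; interior L_c = 3.5 − 0.9375 = 2.5625, R_n = 91.875 kips/bolt. φR_n = 0.75 × (2×63.984 + 4×91.875) = 371.6 kips.
Block shear: shear path 2×[1.6875+2×3.5] = 2×8.6875 in, A_gv = 10.859, A_nv = 2×(8.6875 − 2.5×1)×0.625 = 7.7344 in²; tension across gage: (2.75 − 1×1)×0.625 = 1.0938 in². R_n = min(0.6×70×7.7344, 0.6×50×10.859) + 1.0×70×1.0938 = min(324.84, 325.77) + 76.566 = 401.41 kips. φR_n = 0.75 × 401.41 = 301.1 kips.
Tension rupture (net): A_n = (10.0625 − 2×1)×0.625 = 5.0391 in² (U = 1.0, A_e = A_n). φR_n = 0.75 × 70 × 5.0391 = 264.6 kips.
Governing: min(184.0, 371.6, 301.1, 264.6) = 184.0 kips → bolt shear.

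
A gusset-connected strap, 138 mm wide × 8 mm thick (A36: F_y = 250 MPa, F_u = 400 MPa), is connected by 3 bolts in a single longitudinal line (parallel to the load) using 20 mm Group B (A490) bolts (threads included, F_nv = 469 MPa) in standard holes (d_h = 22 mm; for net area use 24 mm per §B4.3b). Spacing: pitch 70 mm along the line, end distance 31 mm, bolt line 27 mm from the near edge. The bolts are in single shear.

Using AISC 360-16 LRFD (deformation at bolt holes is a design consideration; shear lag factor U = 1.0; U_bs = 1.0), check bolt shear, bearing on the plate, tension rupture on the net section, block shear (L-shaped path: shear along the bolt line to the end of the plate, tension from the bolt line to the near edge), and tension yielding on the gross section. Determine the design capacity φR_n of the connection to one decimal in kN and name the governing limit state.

Bolt shear: A_b = π(20)²/4 = 314.16 mm². φR_n = 0.75 × 469 × 314.16 × 3 × 1 = 331.5 kN.
Bearing (8 mm plate, F_u = 400 MPa): end bolts L_c = 31 − 22/2 = 20, R_n = min(1.2×20×8×400, 2.4×20×8×400) = 76.8 kN/bolt; interior L_c = 70 − 22 = 48, R_n = 153.6 kN/bolt. φR_n = 0.75 × (1×76.8 + 2×153.6) = 288.0 kN.
Tension rupture (net): A_n = (138 − 1×24)×8 = 912 mm² (U = 1.0, A_e = A_n). φR_n = 0.75 × 400 × 912 = 273.6 kN.
Block shear: shear path 1×[31+2×70] = 1×171 mm, A_gv = 1368, A_nv = 1×(171 − 2.5×24)×8 = 888 mm²; tension to near edge: (27 − 0.5×24)×8 = 120 mm². R_n = min(0.6×400×888, 0.6×250×1368) + 1.0×400×120 = min(213.12, 205.2) + 48 = 253.2 kN. φR_n = 0.75 × 253.2 = 189.9 kN.
Tension yield (gross): A_g = 138×8 = 1104 mm². φR_n = 0.90 × 250 × 1104 = 248.4 kN.
Governing: min(331.5, 288.0, 273.6, 189.9, 248.4) = 189.9 kN → block shear.

189.9 kN (block shear governs)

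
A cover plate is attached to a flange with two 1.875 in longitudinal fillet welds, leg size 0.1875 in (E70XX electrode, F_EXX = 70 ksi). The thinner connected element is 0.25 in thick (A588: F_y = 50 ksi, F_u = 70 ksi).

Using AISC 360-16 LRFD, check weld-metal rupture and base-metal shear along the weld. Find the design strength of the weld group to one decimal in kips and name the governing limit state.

Weld metal: throat = 0.707×0.1875 = 0.13256 in, L = 2×1.875 = 3.75 in. φR_n = 0.75 × 0.6 × 70 × 0.13256 × 3.75 = 15.7 kips.
Base metal shear (0.25 in plate): yield φR_n = 1.0×0.6×50×0.25×3.75 = 28.1 kips; rupture φR_n = 0.75×0.6×70×0.25×3.75 = 29.5 kips; take 28.1 kips (yield).
Governing: min(15.7, 28.1) = 15.7 kips → weld metal.

15.7 kips (weld metal governs)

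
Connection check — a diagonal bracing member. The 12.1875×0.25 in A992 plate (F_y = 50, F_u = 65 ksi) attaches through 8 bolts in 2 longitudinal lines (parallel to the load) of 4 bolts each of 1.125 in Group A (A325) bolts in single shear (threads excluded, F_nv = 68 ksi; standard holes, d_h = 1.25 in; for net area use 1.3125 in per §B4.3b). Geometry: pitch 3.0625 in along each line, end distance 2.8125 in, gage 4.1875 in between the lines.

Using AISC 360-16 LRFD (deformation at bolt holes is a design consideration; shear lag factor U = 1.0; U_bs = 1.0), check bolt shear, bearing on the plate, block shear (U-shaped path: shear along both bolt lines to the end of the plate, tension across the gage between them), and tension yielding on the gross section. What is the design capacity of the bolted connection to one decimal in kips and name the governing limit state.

137.1 kips (gross-section yield governs)

Bolt shear: A_b = π(1.125)²/4 = 0.99402 in². φR_n = 0.75 × 68 × 0.99402 × 8 × 1 = 405.6 kips.
Bearing (0.25 in plate, F_u = 65 ksi): end bolts L_c = 2.8125 − 1.25/2 = 2.1875, R_n = min(1.2×2.1875×0.25×65, 2.4×1.125×0.25×65) = 42.656 kips/bolt; interior L_c = 3.0625 − 1.25 = 1.8125, R_n = 35.344 kips/bolt. φR_n = 0.75 × (2×42.656 + 6×35.344) = 223.0 kips.
Block shear: shear path 2×[2.8125+3×3.0625] = 2×12 in, A_gv = 6, A_nv = 2×(12 − 3.5×1.3125)×0.25 = 3.7031 in²; tension across gage: (4.1875 − 1×1.3125)×0.25 = 0.71875 in². R_n = min(0.6×65×3.7031, 0.6×50×6) + 1.0×65×0.71875 = min(144.42, 180) + 46.719 = 191.14 kips. φR_n = 0.75 × 191.14 = 143.4 kips.
Tension yield (gross): A_g = 12.1875×0.25 = 3.0469 in². φR_n = 0.90 × 50 × 3.0469 = 137.1 kips.
Governing: min(405.6, 223.0, 143.4, 137.1) = 137.1 kips → gross-section yield.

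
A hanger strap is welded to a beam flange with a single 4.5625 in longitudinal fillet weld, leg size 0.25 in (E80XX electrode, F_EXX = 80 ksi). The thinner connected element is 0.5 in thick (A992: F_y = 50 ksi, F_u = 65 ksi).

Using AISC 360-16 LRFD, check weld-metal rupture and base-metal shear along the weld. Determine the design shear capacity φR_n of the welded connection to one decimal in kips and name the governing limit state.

Weld metal: throat = 0.707×0.25 = 0.17675 in, L = 4.5625 in. φR_n = 0.75 × 0.6 × 80 × 0.17675 × 4.5625 = 29.0 kips.
Base metal shear (0.5 in plate): yield φR_n = 1.0×0.6×50×0.5×4.5625 = 68.4 kips; rupture φR_n = 0.75×0.6×65×0.5×4.5625 = 66.7 kips; take 66.7 kips (rupture).
Governing: min(29.0, 66.7) = 29.0 kips → weld metal.

29.0 kips (weld metal governs)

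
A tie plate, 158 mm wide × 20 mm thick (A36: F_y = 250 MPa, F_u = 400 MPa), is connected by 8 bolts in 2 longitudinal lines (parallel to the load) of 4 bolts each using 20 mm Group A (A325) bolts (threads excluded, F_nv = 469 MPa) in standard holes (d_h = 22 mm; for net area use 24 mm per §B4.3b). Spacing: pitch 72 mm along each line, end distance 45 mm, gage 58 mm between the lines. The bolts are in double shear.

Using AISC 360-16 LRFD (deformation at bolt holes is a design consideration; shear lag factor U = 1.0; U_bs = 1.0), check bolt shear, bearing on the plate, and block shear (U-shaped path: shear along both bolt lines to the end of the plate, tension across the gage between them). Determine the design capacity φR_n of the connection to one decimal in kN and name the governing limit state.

Bolt shear: A_b = π(20)²/4 = 314.16 mm². φR_n = 0.75 × 469 × 314.16 × 8 × 2 = 1768.1 kN.
Bearing (20 mm plate, F_u = 400 MPa): end bolts L_c = 45 − 22/2 = 34, R_n = min(1.2×34×20×400, 2.4×20×20×400) = 326.4 kN/bolt; interior L_c = 72 − 22 = 50, R_n = 384 kN/bolt. φR_n = 0.75 × (2×326.4 + 6×384) = 2217.6 kN.
Block shear: shear path 2×[45+3×72] = 2×261 mm, A_gv = 10440, A_nv = 2×(261 − 3.5×24)×20 = 7080 mm²; tension across gage: (58 − 1×24)×20 = 680 mm². R_n = min(0.6×400×7080, 0.6×250×10440) + 1.0×400×680 = min(1699.2, 1566) + 272 = 1838 kN. φR_n = 0.75 × 1838 = 1378.5 kN.
Governing: min(1768.1, 2217.6, 1378.5) = 1378.5 kN → block shear.

1378.5 kN (block shear governs)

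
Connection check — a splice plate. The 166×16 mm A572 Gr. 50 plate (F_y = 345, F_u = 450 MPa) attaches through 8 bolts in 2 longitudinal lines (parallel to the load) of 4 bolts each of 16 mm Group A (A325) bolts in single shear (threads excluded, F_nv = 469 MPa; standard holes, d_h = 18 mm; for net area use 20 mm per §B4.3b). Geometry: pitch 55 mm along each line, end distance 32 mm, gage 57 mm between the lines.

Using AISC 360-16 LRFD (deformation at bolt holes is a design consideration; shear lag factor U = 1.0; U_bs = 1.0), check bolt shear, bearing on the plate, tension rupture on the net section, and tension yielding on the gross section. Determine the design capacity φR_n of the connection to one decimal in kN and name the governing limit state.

Bolt shear: A_b = π(16)²/4 = 201.06 mm². φR_n = 0.75 × 469 × 201.06 × 8 × 1 = 565.8 kN.
Bearing (16 mm plate, F_u = 450 MPa): end bolts L_c = 32 − 18/2 = 23, R_n = min(1.2×23×16×450, 2.4×16×16×450) = 198.72 kN/bolt; interior L_c = 55 − 18 = 37, R_n = 276.48 kN/bolt. φR_n = 0.75 × (2×198.72 + 6×276.48) = 1542.2 kN.
Tension rupture (net): A_n = (166 − 2×20)×16 = 2016 mm² (U = 1.0, A_e = A_n). φR_n = 0.75 × 450 × 2016 = 680.4 kN.
Tension yield (gross): A_g = 166×16 = 2656 mm². φR_n = 0.90 × 345 × 2656 = 824.7 kN.
Governing: min(565.8, 1542.2, 680.4, 824.7) = 565.8 kN → bolt shear.

565.8 kN (bolt shear governs)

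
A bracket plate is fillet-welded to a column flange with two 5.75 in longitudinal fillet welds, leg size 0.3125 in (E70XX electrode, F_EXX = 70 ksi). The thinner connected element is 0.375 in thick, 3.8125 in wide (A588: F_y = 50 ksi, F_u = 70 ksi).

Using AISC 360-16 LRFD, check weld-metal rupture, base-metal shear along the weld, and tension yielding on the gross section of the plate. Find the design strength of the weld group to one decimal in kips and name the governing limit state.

Weld metal: throat = 0.707×0.3125 = 0.22094 in, L = 2×5.75 = 11.5 in. φR_n = 0.75 × 0.6 × 70 × 0.22094 × 11.5 = 80.0 kips.
Base metal shear (0.375 in plate): yield φR_n = 1.0×0.6×50×0.375×11.5 = 129.4 kips; rupture φR_n = 0.75×0.6×70×0.375×11.5 = 135.8 kips; take 129.4 kips (yield).
Tension yield (gross): A_g = 3.8125×0.375 = 1.4297 in². φR_n = 0.90 × 50 × 1.4297 = 64.3 kips.
Governing: min(80.0, 129.4, 64.3) = 64.3 kips → gross-section yield.

64.3 kips (gross-section yield governs)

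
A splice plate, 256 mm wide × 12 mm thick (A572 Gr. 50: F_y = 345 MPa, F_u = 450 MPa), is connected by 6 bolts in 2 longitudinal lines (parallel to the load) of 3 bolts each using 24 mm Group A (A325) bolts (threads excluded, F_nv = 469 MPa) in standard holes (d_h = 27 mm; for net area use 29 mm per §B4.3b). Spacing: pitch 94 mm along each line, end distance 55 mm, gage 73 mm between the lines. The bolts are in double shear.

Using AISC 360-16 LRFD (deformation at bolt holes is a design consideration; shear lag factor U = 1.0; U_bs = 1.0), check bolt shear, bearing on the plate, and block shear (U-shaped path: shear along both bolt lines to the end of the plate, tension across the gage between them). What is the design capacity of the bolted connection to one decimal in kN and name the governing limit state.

1006.8 kN (block shear governs)

Bolt shear: A_b = π(24)²/4 = 452.39 mm². φR_n = 0.75 × 469 × 452.39 × 6 × 2 = 1909.5 kN.
Bearing (12 mm plate, F_u = 450 MPa): end bolts L_c = 55 − 27/2 = 41.5, R_n = min(1.2×41.5×12×450, 2.4×24×12×450) = 268.92 kN/bolt; interior L_c = 94 − 27 = 67, R_n = 311.04 kN/bolt. φR_n = 0.75 × (2×268.92 + 4×311.04) = 1336.5 kN.
Block shear: shear path 2×[55+2×94] = 2×243 mm, A_gv = 5832, A_nv = 2×(243 − 2.5×29)×12 = 4092 mm²; tension across gage: (73 − 1×29)×12 = 528 mm². R_n = min(0.6×450×4092, 0.6×345×5832) + 1.0×450×528 = min(1104.8, 1207.2) + 237.6 = 1342.4 kN. φR_n = 0.75 × 1342.4 = 1006.8 kN.
Governing: min(1909.5, 1336.5, 1006.8) = 1006.8 kN → block shear.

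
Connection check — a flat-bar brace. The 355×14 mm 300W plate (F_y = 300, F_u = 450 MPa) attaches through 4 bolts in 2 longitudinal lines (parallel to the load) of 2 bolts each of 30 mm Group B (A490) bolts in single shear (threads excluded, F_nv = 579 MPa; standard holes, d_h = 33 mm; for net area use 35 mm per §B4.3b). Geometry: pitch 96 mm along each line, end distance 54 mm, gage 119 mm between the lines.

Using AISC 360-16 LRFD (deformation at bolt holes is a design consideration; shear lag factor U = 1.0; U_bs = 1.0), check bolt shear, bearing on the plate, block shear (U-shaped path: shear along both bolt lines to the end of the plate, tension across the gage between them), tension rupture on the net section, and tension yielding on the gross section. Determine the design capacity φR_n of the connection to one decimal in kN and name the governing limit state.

949.7 kN (block shear governs)

Bolt shear: A_b = π(30)²/4 = 706.86 mm². φR_n = 0.75 × 579 × 706.86 × 4 × 1 = 1227.8 kN.
Bearing (14 mm plate, F_u = 450 MPa): end bolts L_c = 54 − 33/2 = 37.5, R_n = min(1.2×37.5×14×450, 2.4×30×14×450) = 283.5 kN/bolt; interior L_c = 96 − 33 = 63, R_n = 453.6 kN/bolt. φR_n = 0.75 × (2×283.5 + 2×453.6) = 1105.7 kN.
Block shear: shear path 2×[54+1×96] = 2×150 mm, A_gv = 4200, A_nv = 2×(150 − 1.5×35)×14 = 2730 mm²; tension across gage: (119 − 1×35)×14 = 1176 mm². R_n = min(0.6×450×2730, 0.6×300×4200) + 1.0×450×1176 = min(737.1, 756) + 529.2 = 1266.3 kN. φR_n = 0.75 × 1266.3 = 949.7 kN.
Tension rupture (net): A_n = (355 − 2×35)×14 = 3990 mm² (U = 1.0, A_e = A_n). φR_n = 0.75 × 450 × 3990 = 1346.6 kN.
Tension yield (gross): A_g = 355×14 = 4970 mm². φR_n = 0.90 × 300 × 4970 = 1341.9 kN.
Governing: min(1227.8, 1105.7, 949.7, 1346.6, 1341.9) = 949.7 kN → block shear.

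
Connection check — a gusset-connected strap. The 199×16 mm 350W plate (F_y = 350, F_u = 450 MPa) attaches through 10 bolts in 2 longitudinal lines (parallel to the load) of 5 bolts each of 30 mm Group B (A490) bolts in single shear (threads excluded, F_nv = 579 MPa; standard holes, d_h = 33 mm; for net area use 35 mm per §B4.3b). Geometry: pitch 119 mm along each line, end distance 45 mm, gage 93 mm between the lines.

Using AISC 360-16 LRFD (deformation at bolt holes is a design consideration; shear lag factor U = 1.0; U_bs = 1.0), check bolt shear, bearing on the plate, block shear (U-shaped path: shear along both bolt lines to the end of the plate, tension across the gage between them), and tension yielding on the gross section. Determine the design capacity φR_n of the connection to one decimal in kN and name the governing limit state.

Bolt shear: A_b = π(30)²/4 = 706.86 mm². φR_n = 0.75 × 579 × 706.86 × 10 × 1 = 3069.5 kN.
Bearing (16 mm plate, F_u = 450 MPa): end bolts L_c = 45 − 33/2 = 28.5, R_n = min(1.2×28.5×16×450, 2.4×30×16×450) = 246.24 kN/bolt; interior L_c = 119 − 33 = 86, R_n = 518.4 kN/bolt. φR_n = 0.75 × (2×246.24 + 8×518.4) = 3479.8 kN.
Block shear: shear path 2×[45+4×119] = 2×521 mm, A_gv = 16672, A_nv = 2×(521 − 4.5×35)×16 = 11632 mm²; tension across gage: (93 − 1×35)×16 = 928 mm². R_n = min(0.6×450×11632, 0.6×350×16672) + 1.0×450×928 = min(3140.6, 3501.1) + 417.6 = 3558.2 kN. φR_n = 0.75 × 3558.2 = 2668.7 kN.
Tension yield (gross): A_g = 199×16 = 3184 mm². φR_n = 0.90 × 350 × 3184 = 1003.0 kN.
Governing: min(3069.5, 3479.8, 2668.7, 1003.0) = 1003.0 kN → gross-section yield.

1003.0 kN (gross-section yield governs)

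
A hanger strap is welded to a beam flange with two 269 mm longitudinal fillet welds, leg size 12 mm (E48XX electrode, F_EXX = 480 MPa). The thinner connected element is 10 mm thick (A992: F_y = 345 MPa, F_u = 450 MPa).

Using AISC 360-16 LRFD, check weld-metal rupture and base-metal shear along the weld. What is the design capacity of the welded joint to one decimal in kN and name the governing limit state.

985.9 kN (weld metal governs)

Weld metal: throat = 0.707×12 = 8.484 mm, L = 2×269 = 538 mm. φR_n = 0.75 × 0.6 × 480 × 8.484 × 538 = 985.9 kN.
Base metal shear (10 mm plate): yield φR_n = 1.0×0.6×345×10×538 = 1113.7 kN; rupture φR_n = 0.75×0.6×450×10×538 = 1089.5 kN; take 1089.5 kN (rupture).
Governing: min(985.9, 1089.5) = 985.9 kN → weld metal.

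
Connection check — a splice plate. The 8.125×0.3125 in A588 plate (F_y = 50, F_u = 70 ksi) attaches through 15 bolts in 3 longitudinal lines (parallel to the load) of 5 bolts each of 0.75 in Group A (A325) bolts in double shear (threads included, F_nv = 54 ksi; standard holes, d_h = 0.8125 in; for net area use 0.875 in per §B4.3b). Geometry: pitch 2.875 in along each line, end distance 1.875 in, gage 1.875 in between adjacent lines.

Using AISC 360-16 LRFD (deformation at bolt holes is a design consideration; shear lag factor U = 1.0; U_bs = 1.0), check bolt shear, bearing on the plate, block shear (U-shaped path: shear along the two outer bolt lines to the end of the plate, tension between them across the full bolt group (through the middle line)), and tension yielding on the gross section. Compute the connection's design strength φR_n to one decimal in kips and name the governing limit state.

Bolt shear: A_b = π(0.75)²/4 = 0.44179 in². φR_n = 0.75 × 54 × 0.44179 × 15 × 2 = 536.8 kips.
Bearing (0.3125 in plate, F_u = 70 ksi): end bolts L_c = 1.875 − 0.8125/2 = 1.46875, R_n = min(1.2×1.46875×0.3125×70, 2.4×0.75×0.3125×70) = 38.555 kips/bolt; interior L_c = 2.875 − 0.8125 = 2.0625, R_n = 39.375 kips/bolt. φR_n = 0.75 × (3×38.555 + 12×39.375) = 441.1 kips.
Block shear: shear path 2×[1.875+4×2.875] = 2×13.375 in, A_gv = 8.3594, A_nv = 2×(13.375 − 4.5×0.875)×0.3125 = 5.8984 in²; tension across gage: (3.75 − 2×0.875)×0.3125 = 0.625 in². R_n = min(0.6×70×5.8984, 0.6×50×8.3594) + 1.0×70×0.625 = min(247.73, 250.78) + 43.75 = 291.48 kips. φR_n = 0.75 × 291.48 = 218.6 kips.
Tension yield (gross): A_g = 8.125×0.3125 = 2.5391 in². φR_n = 0.90 × 50 × 2.5391 = 114.3 kips.
Governing: min(536.8, 441.1, 218.6, 114.3) = 114.3 kips → gross-section yield.

114.3 kips (gross-section yield governs)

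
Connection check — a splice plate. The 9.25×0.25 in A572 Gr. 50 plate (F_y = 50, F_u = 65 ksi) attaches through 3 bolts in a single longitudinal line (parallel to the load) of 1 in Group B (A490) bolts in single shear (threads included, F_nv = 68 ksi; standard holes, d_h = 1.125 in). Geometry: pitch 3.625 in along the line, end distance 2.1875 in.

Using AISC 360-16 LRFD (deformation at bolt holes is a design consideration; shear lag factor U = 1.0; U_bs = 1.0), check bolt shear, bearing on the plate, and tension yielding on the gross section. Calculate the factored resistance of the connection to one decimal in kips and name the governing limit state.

82.3 kips (bearing governs)

Bolt shear: A_b = π(1)²/4 = 0.7854 in². φR_n = 0.75 × 68 × 0.7854 × 3 × 1 = 120.2 kips.
Bearing (0.25 in plate, F_u = 65 ksi): end bolts L_c = 2.1875 − 1.125/2 = 1.625, R_n = min(1.2×1.625×0.25×65, 2.4×1×0.25×65) = 31.688 kips/bolt; interior L_c = 3.625 − 1.125 = 2.5, R_n = 39 kips/bolt. φR_n = 0.75 × (1×31.688 + 2×39) = 82.3 kips.
Tension yield (gross): A_g = 9.25×0.25 = 2.3125 in². φR_n = 0.90 × 50 × 2.3125 = 104.1 kips.
Governing: min(120.2, 82.3, 104.1) = 82.3 kips → bearing.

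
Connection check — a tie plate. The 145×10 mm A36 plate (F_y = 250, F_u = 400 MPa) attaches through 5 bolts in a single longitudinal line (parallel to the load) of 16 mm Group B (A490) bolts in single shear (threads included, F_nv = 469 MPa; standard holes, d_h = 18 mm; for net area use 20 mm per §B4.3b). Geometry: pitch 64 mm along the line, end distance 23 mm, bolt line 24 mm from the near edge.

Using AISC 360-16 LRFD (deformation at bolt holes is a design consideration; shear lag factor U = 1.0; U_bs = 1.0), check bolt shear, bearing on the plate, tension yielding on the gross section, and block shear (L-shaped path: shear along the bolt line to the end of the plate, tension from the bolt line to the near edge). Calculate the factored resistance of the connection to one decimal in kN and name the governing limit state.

Bolt shear: A_b = π(16)²/4 = 201.06 mm². φR_n = 0.75 × 469 × 201.06 × 5 × 1 = 353.6 kN.
Bearing (10 mm plate, F_u = 400 MPa): end bolts L_c = 23 − 18/2 = 14, R_n = min(1.2×14×10×400, 2.4×16×10×400) = 67.2 kN/bolt; interior L_c = 64 − 18 = 46, R_n = 153.6 kN/bolt. φR_n = 0.75 × (1×67.2 + 4×153.6) = 511.2 kN.
Tension yield (gross): A_g = 145×10 = 1450 mm². φR_n = 0.90 × 250 × 1450 = 326.3 kN.
Block shear: shear path 1×[23+4×64] = 1×279 mm, A_gv = 2790, A_nv = 1×(279 − 4.5×20)×10 = 1890 mm²; tension to near edge: (24 − 0.5×20)×10 = 140 mm². R_n = min(0.6×400×1890, 0.6×250×2790) + 1.0×400×140 = min(453.6, 418.5) + 56 = 474.5 kN. φR_n = 0.75 × 474.5 = 355.9 kN.
Governing: min(353.6, 511.2, 326.3, 355.9) = 326.3 kN → gross-section yield.

326.3 kN (gross-section yield governs)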